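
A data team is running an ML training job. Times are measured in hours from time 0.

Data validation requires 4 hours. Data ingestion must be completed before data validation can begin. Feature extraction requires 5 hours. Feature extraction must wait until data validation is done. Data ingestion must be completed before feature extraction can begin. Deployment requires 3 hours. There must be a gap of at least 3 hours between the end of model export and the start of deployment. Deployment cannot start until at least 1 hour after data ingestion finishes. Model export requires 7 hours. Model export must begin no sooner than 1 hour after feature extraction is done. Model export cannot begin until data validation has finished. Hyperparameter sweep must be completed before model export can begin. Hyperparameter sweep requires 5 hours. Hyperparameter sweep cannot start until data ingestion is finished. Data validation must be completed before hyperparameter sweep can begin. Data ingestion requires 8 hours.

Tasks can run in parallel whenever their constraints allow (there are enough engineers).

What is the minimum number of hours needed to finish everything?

31

Data ingestion can start immediately at hour 0; it finishes at hour 8.
After data ingestion (finishes hour 8), data validation can start at hour 8 and finishes at hour 12.
Hyperparameter sweep needs all of data ingestion (finishes hour 8); data validation (finishes hour 12). That puts its earliest start at hour 12; it finishes at 12 + 5 = hour 17.
Feature extraction has to wait for data validation (finishes hour 12); data ingestion (finishes hour 8). The latest of these is hour 12, so feature extraction runs hour 12 to 12 + 5 = hour 17.
For model export: feature extraction (finishes hour 17, plus 1-hour gap → hour 18); data validation (finishes hour 12); hyperparameter sweep (finishes hour 17). Taking the maximum gives a start of hour 18, and it finishes at 18 + 7 = hour 25.
For deployment: model export (finishes hour 25, plus 3-hour gap → hour 28); data ingestion (finishes hour 8, plus 1-hour gap → hour 9). Taking the maximum gives a start of hour 28, and it finishes at 28 + 3 = hour 31.
All tasks are finished once the last one completes. Finish times: Data ingestion at 8, Data validation at 12, Feature extraction at 17, Hyperparameter sweep at 17, Model export at 25, Deployment at 31. The latest is hour 31.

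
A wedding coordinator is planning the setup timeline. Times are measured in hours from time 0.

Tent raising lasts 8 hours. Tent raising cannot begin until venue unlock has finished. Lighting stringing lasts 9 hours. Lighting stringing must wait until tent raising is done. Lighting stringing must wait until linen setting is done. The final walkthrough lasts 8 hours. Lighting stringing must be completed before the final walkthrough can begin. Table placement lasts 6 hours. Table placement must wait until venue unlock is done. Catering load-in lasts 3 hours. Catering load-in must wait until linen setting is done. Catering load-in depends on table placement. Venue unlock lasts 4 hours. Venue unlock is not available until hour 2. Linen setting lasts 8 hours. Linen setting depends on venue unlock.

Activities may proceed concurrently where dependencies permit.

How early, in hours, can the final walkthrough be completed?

After its own release at hour 2, venue unlock can start at hour 2 and finishes at hour 6.
Linen setting waits on venue unlock (finishes hour 6), so it starts at hour 6 and finishes at 6 + 8 = hour 14.
Tent raising waits on venue unlock (finishes hour 6), so it starts at hour 6 and finishes at 6 + 8 = hour 14.
Lighting stringing has to wait for tent raising (finishes hour 14); linen setting (finishes hour 14). The latest of these is hour 14, so lighting stringing runs hour 14 to 14 + 9 = hour 23.
The final walkthrough waits on lighting stringing (finishes hour 23), so it starts at hour 23 and finishes at 23 + 8 = hour 31.

31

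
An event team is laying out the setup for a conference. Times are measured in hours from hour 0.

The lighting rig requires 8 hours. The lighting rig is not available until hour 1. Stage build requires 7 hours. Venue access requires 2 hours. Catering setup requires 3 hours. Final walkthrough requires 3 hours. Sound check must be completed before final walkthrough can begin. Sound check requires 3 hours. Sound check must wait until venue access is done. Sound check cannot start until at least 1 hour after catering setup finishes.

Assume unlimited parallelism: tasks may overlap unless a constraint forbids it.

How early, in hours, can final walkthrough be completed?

Catering setup can start immediately at hour 0; it finishes at hour 3.
Nothing blocks venue access, so it runs from hour 0 to hour 2.
Sound check cannot start until venue access (finishes hour 2); catering setup (finishes hour 3, plus 1-hour gap → hour 4). The controlling bound is hour 4, so sound check finishes at 4 + 3 = hour 7.
After sound check (finishes hour 7), final walkthrough can start at hour 7 and finishes at hour 10.

10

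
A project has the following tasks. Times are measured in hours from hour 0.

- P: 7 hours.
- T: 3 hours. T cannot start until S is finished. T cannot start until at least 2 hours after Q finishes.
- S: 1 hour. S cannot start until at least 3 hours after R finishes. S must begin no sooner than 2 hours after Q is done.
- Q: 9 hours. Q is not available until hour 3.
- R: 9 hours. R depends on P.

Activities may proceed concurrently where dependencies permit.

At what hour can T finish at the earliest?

23

After its own release at hour 3, Q can start at hour 3 and finishes at hour 12.
P has no prerequisites, so it starts at hour 0 and finishes at hour 7.
R cannot begin until P (finishes hour 7). It runs from hour 7 to 7 + 9 = hour 16.
S cannot start until R (finishes hour 16, plus 3-hour gap → hour 19); Q (finishes hour 12, plus 2-hour gap → hour 14). The controlling bound is hour 19, so S finishes at 19 + 1 = hour 20.
T cannot start until S (finishes hour 20); Q (finishes hour 12, plus 2-hour gap → hour 14). The controlling bound is hour 20, so T finishes at 20 + 3 = hour 23.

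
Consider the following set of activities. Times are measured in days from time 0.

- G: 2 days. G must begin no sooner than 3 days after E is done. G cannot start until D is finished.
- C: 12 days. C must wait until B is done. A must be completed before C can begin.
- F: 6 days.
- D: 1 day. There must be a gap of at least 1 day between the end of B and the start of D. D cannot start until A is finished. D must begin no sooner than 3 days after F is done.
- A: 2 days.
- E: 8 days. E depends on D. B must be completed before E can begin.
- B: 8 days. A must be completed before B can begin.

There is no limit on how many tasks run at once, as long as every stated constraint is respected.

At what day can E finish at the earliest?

F has no prerequisites, so it starts at day 0 and finishes at day 6.
Nothing blocks A, so it runs from day 0 to day 2.
B waits on A (finishes day 2), so it starts at day 2 and finishes at 2 + 8 = day 10.
D needs all of B (finishes day 10, plus 1-day gap → day 11); A (finishes day 2); F (finishes day 6, plus 3-day gap → day 9). That puts its earliest start at day 11; it finishes at 11 + 1 = day 12.
E has to wait for D (finishes day 12); B (finishes day 10). The latest of these is day 12, so E runs day 12 to 12 + 8 = day 20.

20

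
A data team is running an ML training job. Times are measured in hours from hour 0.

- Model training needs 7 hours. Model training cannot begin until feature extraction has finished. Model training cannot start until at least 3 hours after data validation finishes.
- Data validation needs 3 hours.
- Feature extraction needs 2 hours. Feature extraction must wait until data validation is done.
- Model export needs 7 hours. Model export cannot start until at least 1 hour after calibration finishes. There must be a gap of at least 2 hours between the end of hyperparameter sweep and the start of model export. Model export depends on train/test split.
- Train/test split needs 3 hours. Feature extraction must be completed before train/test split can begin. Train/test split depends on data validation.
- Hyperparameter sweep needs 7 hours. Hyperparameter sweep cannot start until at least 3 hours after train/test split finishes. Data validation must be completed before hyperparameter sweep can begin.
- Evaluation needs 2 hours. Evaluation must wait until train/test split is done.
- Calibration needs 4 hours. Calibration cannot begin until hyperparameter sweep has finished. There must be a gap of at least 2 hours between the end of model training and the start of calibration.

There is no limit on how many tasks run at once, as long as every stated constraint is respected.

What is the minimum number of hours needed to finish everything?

Data validation has no prerequisites, so it starts at hour 0 and finishes at hour 3.
Feature extraction cannot begin until data validation (finishes hour 3). It runs from hour 3 to 3 + 2 = hour 5.
For model training: feature extraction (finishes hour 5); data validation (finishes hour 3, plus 3-hour gap → hour 6). Taking the maximum gives a start of hour 6, and it finishes at 6 + 7 = hour 13.
Train/test split cannot start until feature extraction (finishes hour 5); data validation (finishes hour 3). The controlling bound is hour 5, so train/test split finishes at 5 + 3 = hour 8.
Evaluation cannot begin until train/test split (finishes hour 8). It runs from hour 8 to 8 + 2 = hour 10.
For hyperparameter sweep: train/test split (finishes hour 8, plus 3-hour gap → hour 11); data validation (finishes hour 3). Taking the maximum gives a start of hour 11, and it finishes at 11 + 7 = hour 18.
Calibration has to wait for hyperparameter sweep (finishes hour 18); model training (finishes hour 13, plus 2-hour gap → hour 15). The latest of these is hour 18, so calibration runs hour 18 to 18 + 4 = hour 22.
Model export has to wait for calibration (finishes hour 22, plus 1-hour gap → hour 23); hyperparameter sweep (finishes hour 18, plus 2-hour gap → hour 20); train/test split (finishes hour 8). The latest of these is hour 23, so model export runs hour 23 to 23 + 7 = hour 30.
All tasks are finished once the last one completes. Finish times: Data validation at 3, Feature extraction at 5, Train/test split at 8, Hyperparameter sweep at 18, Model training at 13, Evaluation at 10, Calibration at 22, Model export at 30. The latest is hour 30.

30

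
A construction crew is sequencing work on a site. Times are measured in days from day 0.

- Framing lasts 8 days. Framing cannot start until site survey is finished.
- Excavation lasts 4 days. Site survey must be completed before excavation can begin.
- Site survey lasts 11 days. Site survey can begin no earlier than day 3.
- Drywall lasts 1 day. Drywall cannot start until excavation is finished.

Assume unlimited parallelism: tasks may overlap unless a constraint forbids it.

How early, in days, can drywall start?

Site survey waits on its own release at day 3, so it starts at day 3 and finishes at 3 + 11 = day 14.
After site survey (finishes day 14), excavation can start at day 14 and finishes at day 18.
Drywall waits on excavation (finishes day 18), so the earliest it can start is day 18.

18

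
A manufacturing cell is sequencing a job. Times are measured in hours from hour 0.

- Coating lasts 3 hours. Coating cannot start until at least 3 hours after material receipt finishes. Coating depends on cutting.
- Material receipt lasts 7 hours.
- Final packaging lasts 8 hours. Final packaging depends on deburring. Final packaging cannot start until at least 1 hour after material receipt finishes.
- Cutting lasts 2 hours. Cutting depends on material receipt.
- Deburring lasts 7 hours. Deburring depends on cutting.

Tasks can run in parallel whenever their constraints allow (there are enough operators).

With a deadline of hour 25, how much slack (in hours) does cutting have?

1

Material receipt can start immediately at hour 0; it finishes at hour 7.
After material receipt (finishes hour 7), cutting can start at hour 7 and finishes at hour 9.

Working backward from the deadline:
Nothing follows final packaging; the deadline of hour 25 is its only limit. It must start by 25 − 8 = hour 17.
Deburring has to be done before final packaging (must start by hour 17). That means finishing by hour 17, i.e. starting by 17 − 7 = hour 10.
Coating must finish by hour 25; it takes 3 hours, so it must start by 25 − 3 = hour 22.
Cutting has several dependents: deburring (must start by hour 10); coating (must start by hour 22). The earliest of those limits is hour 10, so cutting must start by 10 − 2 = hour 8.
So cutting can start as early as hour 7 and as late as hour 8, giving 8 − 7 = 1 hour of slack.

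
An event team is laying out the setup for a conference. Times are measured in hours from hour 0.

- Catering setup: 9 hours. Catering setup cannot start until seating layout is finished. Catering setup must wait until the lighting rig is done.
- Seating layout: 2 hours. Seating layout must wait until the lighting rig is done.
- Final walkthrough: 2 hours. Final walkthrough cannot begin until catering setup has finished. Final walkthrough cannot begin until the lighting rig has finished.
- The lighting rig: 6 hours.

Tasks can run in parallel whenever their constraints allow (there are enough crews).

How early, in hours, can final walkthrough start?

17

Nothing blocks the lighting rig, so it runs from hour 0 to hour 6.
After the lighting rig (finishes hour 6), seating layout can start at hour 6 and finishes at hour 8.
Catering setup cannot start until seating layout (finishes hour 8); the lighting rig (finishes hour 6). The controlling bound is hour 8, so catering setup finishes at 8 + 9 = hour 17.
Final walkthrough waits on catering setup (finishes hour 17); the lighting rig (finishes hour 6). The latest of these is hour 17, which is the earliest final walkthrough can start.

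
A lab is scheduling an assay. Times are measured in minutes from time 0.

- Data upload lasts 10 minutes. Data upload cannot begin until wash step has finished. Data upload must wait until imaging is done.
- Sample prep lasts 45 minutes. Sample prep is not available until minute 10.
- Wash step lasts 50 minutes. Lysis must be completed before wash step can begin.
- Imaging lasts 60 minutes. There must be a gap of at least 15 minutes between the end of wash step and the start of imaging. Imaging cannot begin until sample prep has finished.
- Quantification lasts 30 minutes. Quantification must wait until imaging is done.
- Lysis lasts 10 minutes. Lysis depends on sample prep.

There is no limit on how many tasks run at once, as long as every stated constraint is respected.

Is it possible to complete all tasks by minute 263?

Sample prep cannot begin until its own release at minute 10. It runs from minute 10 to 10 + 45 = minute 55.
After sample prep (finishes minute 55), lysis can start at minute 55 and finishes at minute 65.
Wash step cannot begin until lysis (finishes minute 65). It runs from minute 65 to 65 + 50 = minute 115.
Imaging has to wait for wash step (finishes minute 115, plus 15-minute gap → minute 130); sample prep (finishes minute 55). The latest of these is minute 130, so imaging runs minute 130 to 130 + 60 = minute 190.
Data upload cannot start until wash step (finishes minute 115); imaging (finishes minute 190). The controlling bound is minute 190, so data upload finishes at 190 + 10 = minute 200.
Quantification waits on imaging (finishes minute 190), so it starts at minute 190 and finishes at 190 + 30 = minute 220.
Every task is finished by minute 220, which is no later than the deadline of 263, so the schedule is feasible.

Yes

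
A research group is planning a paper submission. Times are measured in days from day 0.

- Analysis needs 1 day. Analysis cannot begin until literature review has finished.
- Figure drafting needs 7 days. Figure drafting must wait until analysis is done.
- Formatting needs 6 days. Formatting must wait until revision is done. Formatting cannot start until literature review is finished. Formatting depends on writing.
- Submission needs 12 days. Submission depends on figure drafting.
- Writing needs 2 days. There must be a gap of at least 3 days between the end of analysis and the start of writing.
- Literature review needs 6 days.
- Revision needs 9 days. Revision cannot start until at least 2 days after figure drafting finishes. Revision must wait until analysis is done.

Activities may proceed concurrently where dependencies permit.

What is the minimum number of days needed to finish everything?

31

Literature review can start immediately at day 0; it finishes at day 6.
After literature review (finishes day 6), analysis can start at day 6 and finishes at day 7.
Writing waits on analysis (finishes day 7, plus 3-day gap → day 10), so it starts at day 10 and finishes at 10 + 2 = day 12.
Figure drafting waits on analysis (finishes day 7), so it starts at day 7 and finishes at 7 + 7 = day 14.
Submission waits on figure drafting (finishes day 14), so it starts at day 14 and finishes at 14 + 12 = day 26.
Revision cannot start until figure drafting (finishes day 14, plus 2-day gap → day 16); analysis (finishes day 7). The controlling bound is day 16, so revision finishes at 16 + 9 = day 25.
For formatting: revision (finishes day 25); literature review (finishes day 6); writing (finishes day 12). Taking the maximum gives a start of day 25, and it finishes at 25 + 6 = day 31.
All tasks are finished once the last one completes. Finish times: Literature review at 6, Analysis at 7, Figure drafting at 14, Writing at 12, Revision at 25, Formatting at 31, Submission at 26. The latest is day 31.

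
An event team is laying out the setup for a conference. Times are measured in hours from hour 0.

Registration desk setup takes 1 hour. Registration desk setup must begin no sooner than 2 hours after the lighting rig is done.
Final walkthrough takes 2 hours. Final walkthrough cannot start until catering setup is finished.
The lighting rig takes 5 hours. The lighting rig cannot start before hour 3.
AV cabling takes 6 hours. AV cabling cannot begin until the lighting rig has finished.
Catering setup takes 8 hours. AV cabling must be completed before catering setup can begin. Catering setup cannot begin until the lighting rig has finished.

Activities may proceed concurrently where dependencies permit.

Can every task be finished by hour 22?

The lighting rig cannot begin until its own release at hour 3. It runs from hour 3 to 3 + 5 = hour 8.
Registration desk setup cannot begin until the lighting rig (finishes hour 8, plus 2-hour gap → hour 10). It runs from hour 10 to 10 + 1 = hour 11.
After the lighting rig (finishes hour 8), AV cabling can start at hour 8 and finishes at hour 14.
Catering setup has to wait for AV cabling (finishes hour 14); the lighting rig (finishes hour 8). The latest of these is hour 14, so catering setup runs hour 14 to 14 + 8 = hour 22.
Final walkthrough waits on catering setup (finishes hour 22), so it starts at hour 22 and finishes at 22 + 2 = hour 24.
The earliest everything can be done is hour 24, which is after the deadline of 22, so it is not possible.

No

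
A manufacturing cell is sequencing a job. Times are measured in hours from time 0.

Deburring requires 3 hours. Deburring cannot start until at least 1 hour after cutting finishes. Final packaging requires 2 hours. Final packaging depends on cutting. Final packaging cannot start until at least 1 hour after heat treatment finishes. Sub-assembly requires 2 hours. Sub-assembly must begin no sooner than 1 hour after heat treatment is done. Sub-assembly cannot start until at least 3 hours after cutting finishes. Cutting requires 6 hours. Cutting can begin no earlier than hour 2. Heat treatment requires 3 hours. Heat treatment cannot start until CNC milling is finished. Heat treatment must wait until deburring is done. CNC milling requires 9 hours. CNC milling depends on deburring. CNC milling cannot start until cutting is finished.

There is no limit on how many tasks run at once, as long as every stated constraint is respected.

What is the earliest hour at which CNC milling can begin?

Cutting waits on its own release at hour 2, so it starts at hour 2 and finishes at 2 + 6 = hour 8.
Deburring cannot begin until cutting (finishes hour 8, plus 1-hour gap → hour 9). It runs from hour 9 to 9 + 3 = hour 12.
CNC milling waits on deburring (finishes hour 12); cutting (finishes hour 8). The latest of these is hour 12, which is the earliest CNC milling can start.

12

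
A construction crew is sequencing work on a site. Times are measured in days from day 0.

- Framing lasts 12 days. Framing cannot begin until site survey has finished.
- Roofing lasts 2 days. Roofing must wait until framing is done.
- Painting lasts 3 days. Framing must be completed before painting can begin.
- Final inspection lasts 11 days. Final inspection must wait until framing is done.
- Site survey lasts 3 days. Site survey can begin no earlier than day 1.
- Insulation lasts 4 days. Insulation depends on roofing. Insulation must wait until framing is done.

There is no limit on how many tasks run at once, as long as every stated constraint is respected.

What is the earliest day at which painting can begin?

Site survey waits on its own release at day 1, so it starts at day 1 and finishes at 1 + 3 = day 4.
Framing waits on site survey (finishes day 4), so it starts at day 4 and finishes at 4 + 12 = day 16.
Painting waits on framing (finishes day 16), so the earliest it can start is day 16.

16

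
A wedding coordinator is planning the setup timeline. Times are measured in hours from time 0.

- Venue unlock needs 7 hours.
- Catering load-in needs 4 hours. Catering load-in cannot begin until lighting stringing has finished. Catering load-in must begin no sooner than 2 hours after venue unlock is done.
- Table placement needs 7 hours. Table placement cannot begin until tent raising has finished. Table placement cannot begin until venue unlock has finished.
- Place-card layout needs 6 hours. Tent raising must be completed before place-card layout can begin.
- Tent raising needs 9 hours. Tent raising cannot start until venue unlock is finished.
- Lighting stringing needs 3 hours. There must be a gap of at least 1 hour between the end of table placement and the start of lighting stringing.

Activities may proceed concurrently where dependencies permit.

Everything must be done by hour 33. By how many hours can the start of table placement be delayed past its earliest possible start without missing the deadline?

Venue unlock has no prerequisites, so it starts at hour 0 and finishes at hour 7.
After venue unlock (finishes hour 7), tent raising can start at hour 7 and finishes at hour 16.
For table placement: tent raising (finishes hour 16); venue unlock (finishes hour 7). Taking the maximum gives a start of hour 16, and it finishes at 16 + 7 = hour 23.

Working backward from the deadline:
To finish by hour 33, catering load-in (duration 4) must start no later than hour 29.
Lighting stringing must finish before catering load-in (must start by hour 29). With a 3-hour duration, lighting stringing must start by 29 − 3 = hour 26.
Table placement has to be done before lighting stringing (must start by hour 26, minus 1-hour gap → hour 25). That means finishing by hour 25, i.e. starting by 25 − 7 = hour 18.
So table placement can start as early as hour 16 and as late as hour 18, giving 18 − 16 = 2 hours of slack.

2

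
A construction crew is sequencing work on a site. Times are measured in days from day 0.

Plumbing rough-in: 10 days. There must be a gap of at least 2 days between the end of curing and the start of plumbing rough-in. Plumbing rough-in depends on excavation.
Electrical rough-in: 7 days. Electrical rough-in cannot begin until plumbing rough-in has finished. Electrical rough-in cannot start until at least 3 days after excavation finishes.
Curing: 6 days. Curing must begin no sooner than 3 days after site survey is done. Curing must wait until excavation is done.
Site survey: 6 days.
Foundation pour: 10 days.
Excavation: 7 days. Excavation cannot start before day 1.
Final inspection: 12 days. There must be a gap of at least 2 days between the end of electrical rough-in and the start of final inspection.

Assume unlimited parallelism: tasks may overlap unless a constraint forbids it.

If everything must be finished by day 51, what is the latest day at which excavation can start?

5

Nothing follows final inspection; the deadline of day 51 is its only limit. It must start by 51 − 12 = day 39.
Since final inspection (must start by day 39, minus 2-day gap → day 37) depends on it, electrical rough-in must finish by day 37. Backing off its 7-day duration gives a latest start of day 30.
Plumbing rough-in has to be done before electrical rough-in (must start by day 30). That means finishing by day 30, i.e. starting by 30 − 10 = day 20.
Curing has to be done before plumbing rough-in (must start by day 20, minus 2-day gap → day 18). That means finishing by day 18, i.e. starting by 18 − 6 = day 12.
Excavation feeds curing (must start by day 12); plumbing rough-in (must start by day 20); electrical rough-in (must start by day 30, minus 3-day gap → day 27). Taking the minimum, excavation must finish by day 12 and start by 12 − 7 = day 5.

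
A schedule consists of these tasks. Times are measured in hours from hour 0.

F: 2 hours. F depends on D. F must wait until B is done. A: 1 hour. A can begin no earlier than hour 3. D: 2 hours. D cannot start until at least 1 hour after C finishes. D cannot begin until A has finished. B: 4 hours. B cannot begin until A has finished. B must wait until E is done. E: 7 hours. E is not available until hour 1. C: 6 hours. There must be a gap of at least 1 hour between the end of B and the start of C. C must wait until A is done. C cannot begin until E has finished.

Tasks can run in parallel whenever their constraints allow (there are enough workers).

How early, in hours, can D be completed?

22

E waits on its own release at hour 1, so it starts at hour 1 and finishes at 1 + 7 = hour 8.
A waits on its own release at hour 3, so it starts at hour 3 and finishes at 3 + 1 = hour 4.
For B: A (finishes hour 4); E (finishes hour 8). Taking the maximum gives a start of hour 8, and it finishes at 8 + 4 = hour 12.
C needs all of B (finishes hour 12, plus 1-hour gap → hour 13); A (finishes hour 4); E (finishes hour 8). That puts its earliest start at hour 13; it finishes at 13 + 6 = hour 19.
For D: C (finishes hour 19, plus 1-hour gap → hour 20); A (finishes hour 4). Taking the maximum gives a start of hour 20, and it finishes at 20 + 2 = hour 22.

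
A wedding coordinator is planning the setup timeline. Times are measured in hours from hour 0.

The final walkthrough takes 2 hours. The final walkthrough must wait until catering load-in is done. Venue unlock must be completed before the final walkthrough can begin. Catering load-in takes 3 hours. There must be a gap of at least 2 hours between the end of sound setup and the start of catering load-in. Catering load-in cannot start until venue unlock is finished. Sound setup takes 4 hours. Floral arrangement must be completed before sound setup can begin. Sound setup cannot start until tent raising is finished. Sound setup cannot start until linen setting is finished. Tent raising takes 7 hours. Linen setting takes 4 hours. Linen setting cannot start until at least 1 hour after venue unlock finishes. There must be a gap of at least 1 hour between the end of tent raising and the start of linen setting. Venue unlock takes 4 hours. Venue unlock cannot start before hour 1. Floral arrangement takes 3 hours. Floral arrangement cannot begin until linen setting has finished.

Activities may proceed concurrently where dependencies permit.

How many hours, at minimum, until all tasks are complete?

Tent raising has no prerequisites, so it starts at hour 0 and finishes at hour 7.
After its own release at hour 1, venue unlock can start at hour 1 and finishes at hour 5.
Linen setting needs all of venue unlock (finishes hour 5, plus 1-hour gap → hour 6); tent raising (finishes hour 7, plus 1-hour gap → hour 8). That puts its earliest start at hour 8; it finishes at 8 + 4 = hour 12.
Floral arrangement cannot begin until linen setting (finishes hour 12). It runs from hour 12 to 12 + 3 = hour 15.
Sound setup cannot start until floral arrangement (finishes hour 15); tent raising (finishes hour 7); linen setting (finishes hour 12). The controlling bound is hour 15, so sound setup finishes at 15 + 4 = hour 19.
For catering load-in: sound setup (finishes hour 19, plus 2-hour gap → hour 21); venue unlock (finishes hour 5). Taking the maximum gives a start of hour 21, and it finishes at 21 + 3 = hour 24.
The final walkthrough needs all of catering load-in (finishes hour 24); venue unlock (finishes hour 5). That puts its earliest start at hour 24; it finishes at 24 + 2 = hour 26.
All tasks are finished once the last one completes. Finish times: Venue unlock at 5, Tent raising at 7, Linen setting at 12, Floral arrangement at 15, Sound setup at 19, Catering load-in at 24, The final walkthrough at 26. The latest is hour 26.

26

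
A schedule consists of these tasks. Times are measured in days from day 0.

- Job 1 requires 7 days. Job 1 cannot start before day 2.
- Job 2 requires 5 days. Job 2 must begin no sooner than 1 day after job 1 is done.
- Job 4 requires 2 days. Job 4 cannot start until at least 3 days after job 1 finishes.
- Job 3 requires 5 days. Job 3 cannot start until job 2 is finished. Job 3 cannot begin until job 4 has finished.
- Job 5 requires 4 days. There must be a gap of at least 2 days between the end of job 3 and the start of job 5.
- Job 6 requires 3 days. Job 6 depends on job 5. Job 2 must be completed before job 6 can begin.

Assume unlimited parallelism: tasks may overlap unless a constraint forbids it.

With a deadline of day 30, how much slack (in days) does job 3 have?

1

After its own release at day 2, job 1 can start at day 2 and finishes at day 9.
Job 4 cannot begin until job 1 (finishes day 9, plus 3-day gap → day 12). It runs from day 12 to 12 + 2 = day 14.
Job 2 cannot begin until job 1 (finishes day 9, plus 1-day gap → day 10). It runs from day 10 to 10 + 5 = day 15.
For job 3: job 2 (finishes day 15); job 4 (finishes day 14). Taking the maximum gives a start of day 15, and it finishes at 15 + 5 = day 20.

Working backward from the deadline:
Nothing follows job 6; the deadline of day 30 is its only limit. It must start by 30 − 3 = day 27.
Since job 6 (must start by day 27) depends on it, job 5 must finish by day 27. Backing off its 4-day duration gives a latest start of day 23.
Job 3 feeds into job 5 (must start by day 23, minus 2-day gap → day 21); so job 3 must finish by day 21 and therefore start by day 16.
So job 3 can start as early as day 15 and as late as day 16, giving 16 − 15 = 1 day of slack.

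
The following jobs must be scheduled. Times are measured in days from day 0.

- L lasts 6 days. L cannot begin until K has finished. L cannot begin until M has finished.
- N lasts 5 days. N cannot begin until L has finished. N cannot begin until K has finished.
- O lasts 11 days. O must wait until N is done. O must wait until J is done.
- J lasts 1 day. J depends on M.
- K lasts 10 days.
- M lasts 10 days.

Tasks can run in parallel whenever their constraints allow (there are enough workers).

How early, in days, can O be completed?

M has no prerequisites, so it starts at day 0 and finishes at day 10.
After M (finishes day 10), J can start at day 10 and finishes at day 11.
K has no prerequisites, so it starts at day 0 and finishes at day 10.
L cannot start until K (finishes day 10); M (finishes day 10). The controlling bound is day 10, so L finishes at 10 + 6 = day 16.
N needs all of L (finishes day 16); K (finishes day 10). That puts its earliest start at day 16; it finishes at 16 + 5 = day 21.
For O: N (finishes day 21); J (finishes day 11). Taking the maximum gives a start of day 21, and it finishes at 21 + 11 = day 32.

32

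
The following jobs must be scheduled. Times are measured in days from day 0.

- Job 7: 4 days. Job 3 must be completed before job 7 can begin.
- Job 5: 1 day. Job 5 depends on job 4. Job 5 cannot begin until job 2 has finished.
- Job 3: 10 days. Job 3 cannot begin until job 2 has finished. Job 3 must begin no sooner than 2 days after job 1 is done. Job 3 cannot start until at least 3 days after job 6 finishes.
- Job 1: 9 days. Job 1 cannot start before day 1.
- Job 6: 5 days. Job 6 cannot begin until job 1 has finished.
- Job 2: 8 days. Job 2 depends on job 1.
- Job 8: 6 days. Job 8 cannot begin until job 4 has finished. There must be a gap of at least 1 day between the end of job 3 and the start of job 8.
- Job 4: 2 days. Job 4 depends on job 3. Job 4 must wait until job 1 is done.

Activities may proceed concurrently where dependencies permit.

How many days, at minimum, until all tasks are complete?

After its own release at day 1, job 1 can start at day 1 and finishes at day 10.
After job 1 (finishes day 10), job 6 can start at day 10 and finishes at day 15.
After job 1 (finishes day 10), job 2 can start at day 10 and finishes at day 18.
For job 3: job 2 (finishes day 18); job 1 (finishes day 10, plus 2-day gap → day 12); job 6 (finishes day 15, plus 3-day gap → day 18). Taking the maximum gives a start of day 18, and it finishes at 18 + 10 = day 28.
Job 7 waits on job 3 (finishes day 28), so it starts at day 28 and finishes at 28 + 4 = day 32.
Job 4 has to wait for job 3 (finishes day 28); job 1 (finishes day 10). The latest of these is day 28, so job 4 runs day 28 to 28 + 2 = day 30.
For job 8: job 4 (finishes day 30); job 3 (finishes day 28, plus 1-day gap → day 29). Taking the maximum gives a start of day 30, and it finishes at 30 + 6 = day 36.
Job 5 has to wait for job 4 (finishes day 30); job 2 (finishes day 18). The latest of these is day 30, so job 5 runs day 30 to 30 + 1 = day 31.
All tasks are finished once the last one completes. Finish times: Job 1 at 10, Job 2 at 18, Job 3 at 28, Job 4 at 30, Job 5 at 31, Job 6 at 15, Job 7 at 32, Job 8 at 36. The latest is day 36.

36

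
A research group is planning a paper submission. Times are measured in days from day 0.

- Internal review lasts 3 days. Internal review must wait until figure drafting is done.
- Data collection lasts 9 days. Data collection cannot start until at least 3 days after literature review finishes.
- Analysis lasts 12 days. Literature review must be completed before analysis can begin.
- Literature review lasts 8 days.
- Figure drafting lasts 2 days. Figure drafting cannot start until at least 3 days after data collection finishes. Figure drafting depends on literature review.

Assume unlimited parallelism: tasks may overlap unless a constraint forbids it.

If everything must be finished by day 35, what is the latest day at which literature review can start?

7

To finish by day 35, internal review (duration 3) must start no later than day 32.
Since internal review (must start by day 32) depends on it, figure drafting must finish by day 32. Backing off its 2-day duration gives a latest start of day 30.
Data collection must finish before figure drafting (must start by day 30, minus 3-day gap → day 27). With a 9-day duration, data collection must start by 27 − 9 = day 18.
To finish by day 35, analysis (duration 12) must start no later than day 23.
Literature review must finish in time for data collection (must start by day 18, minus 3-day gap → day 15); analysis (must start by day 23); figure drafting (must start by day 30). The tightest is day 15, so literature review must start by 15 − 8 = day 7.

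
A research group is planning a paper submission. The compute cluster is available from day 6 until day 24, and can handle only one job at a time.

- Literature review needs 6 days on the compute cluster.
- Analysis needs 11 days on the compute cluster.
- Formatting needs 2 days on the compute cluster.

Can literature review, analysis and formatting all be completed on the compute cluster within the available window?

The compute cluster window is 24 − 6 = 18 days.
Running back to back, the jobs need 6 + 11 + 2 = 19 days on the compute cluster.
Since 19 > 18, they cannot all fit.

No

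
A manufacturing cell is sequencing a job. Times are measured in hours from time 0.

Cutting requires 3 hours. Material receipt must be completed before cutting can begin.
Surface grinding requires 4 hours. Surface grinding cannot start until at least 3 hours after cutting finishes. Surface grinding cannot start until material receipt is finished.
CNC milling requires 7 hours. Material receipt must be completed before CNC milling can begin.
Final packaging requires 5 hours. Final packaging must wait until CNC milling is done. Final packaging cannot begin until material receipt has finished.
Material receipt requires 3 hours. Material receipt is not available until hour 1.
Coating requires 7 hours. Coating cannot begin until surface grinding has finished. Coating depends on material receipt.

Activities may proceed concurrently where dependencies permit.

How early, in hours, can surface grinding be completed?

Material receipt waits on its own release at hour 1, so it starts at hour 1 and finishes at 1 + 3 = hour 4.
Cutting waits on material receipt (finishes hour 4), so it starts at hour 4 and finishes at 4 + 3 = hour 7.
Surface grinding needs all of cutting (finishes hour 7, plus 3-hour gap → hour 10); material receipt (finishes hour 4). That puts its earliest start at hour 10; it finishes at 10 + 4 = hour 14.

14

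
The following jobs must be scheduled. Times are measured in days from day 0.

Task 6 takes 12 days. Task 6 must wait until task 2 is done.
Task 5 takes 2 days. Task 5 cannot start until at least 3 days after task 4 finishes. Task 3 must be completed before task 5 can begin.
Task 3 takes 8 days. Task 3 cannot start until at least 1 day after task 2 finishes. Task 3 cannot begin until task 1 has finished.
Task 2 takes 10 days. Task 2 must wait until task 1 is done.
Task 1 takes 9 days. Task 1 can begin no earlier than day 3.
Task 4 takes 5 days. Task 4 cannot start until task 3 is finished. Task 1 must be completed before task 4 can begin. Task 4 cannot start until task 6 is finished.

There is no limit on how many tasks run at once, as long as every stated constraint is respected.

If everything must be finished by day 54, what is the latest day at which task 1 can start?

Task 5 has no dependents, so it just needs to finish by day 54. Starting by 54 − 2 = day 52 achieves that.
Task 4 has to be done before task 5 (must start by day 52, minus 3-day gap → day 49). That means finishing by day 49, i.e. starting by 49 − 5 = day 44.
Task 3 feeds task 4 (must start by day 44); task 5 (must start by day 52). Taking the minimum, task 3 must finish by day 44 and start by 44 − 8 = day 36.
Task 6 has to be done before task 4 (must start by day 44). That means finishing by day 44, i.e. starting by 44 − 12 = day 32.
Task 2 feeds task 3 (must start by day 36, minus 1-day gap → day 35); task 6 (must start by day 32). Taking the minimum, task 2 must finish by day 32 and start by 32 − 10 = day 22.
Task 1 must finish in time for task 2 (must start by day 22); task 3 (must start by day 36); task 4 (must start by day 44). The tightest is day 22, so task 1 must start by 22 − 9 = day 13.

13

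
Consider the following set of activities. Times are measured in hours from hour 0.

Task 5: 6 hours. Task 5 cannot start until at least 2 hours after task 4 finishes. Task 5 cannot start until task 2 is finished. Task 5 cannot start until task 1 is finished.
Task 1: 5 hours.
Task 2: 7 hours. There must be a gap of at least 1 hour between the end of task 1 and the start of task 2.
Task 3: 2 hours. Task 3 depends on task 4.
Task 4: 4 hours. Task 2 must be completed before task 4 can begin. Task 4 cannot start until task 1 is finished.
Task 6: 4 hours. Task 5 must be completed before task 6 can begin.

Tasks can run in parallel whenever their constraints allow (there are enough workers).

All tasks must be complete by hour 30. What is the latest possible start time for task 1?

1

To finish by hour 30, task 3 (duration 2) must start no later than hour 28.
To finish by hour 30, task 6 (duration 4) must start no later than hour 26.
Since task 6 (must start by hour 26) depends on it, task 5 must finish by hour 26. Backing off its 6-hour duration gives a latest start of hour 20.
Task 4 has several dependents: task 3 (must start by hour 28); task 5 (must start by hour 20, minus 2-hour gap → hour 18). The earliest of those limits is hour 18, so task 4 must start by 18 − 4 = hour 14.
For task 2: task 4 (must start by hour 14); task 5 (must start by hour 20). The most restrictive is hour 14; with a 7-hour duration, task 2 must start by hour 7.
For task 1: task 2 (must start by hour 7, minus 1-hour gap → hour 6); task 4 (must start by hour 14); task 5 (must start by hour 20). The most restrictive is hour 6; with a 5-hour duration, task 1 must start by hour 1.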